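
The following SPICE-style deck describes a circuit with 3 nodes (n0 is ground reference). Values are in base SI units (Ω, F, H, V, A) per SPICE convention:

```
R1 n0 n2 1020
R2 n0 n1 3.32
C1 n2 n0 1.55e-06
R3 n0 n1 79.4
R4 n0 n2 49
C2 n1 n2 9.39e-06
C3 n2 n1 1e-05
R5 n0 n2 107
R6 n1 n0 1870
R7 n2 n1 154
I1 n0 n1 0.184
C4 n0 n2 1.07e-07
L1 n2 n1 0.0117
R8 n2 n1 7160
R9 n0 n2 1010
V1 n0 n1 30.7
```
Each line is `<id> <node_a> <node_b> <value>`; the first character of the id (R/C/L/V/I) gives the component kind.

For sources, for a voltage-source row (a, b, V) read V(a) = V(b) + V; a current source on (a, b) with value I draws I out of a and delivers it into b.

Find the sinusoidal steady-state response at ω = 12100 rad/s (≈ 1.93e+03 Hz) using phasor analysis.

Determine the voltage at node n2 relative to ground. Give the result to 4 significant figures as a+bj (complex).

Element admittances at ω=12100 rad/s:
  Y(R1) = 0.0009804+0.000j S between n0,n2
  Y(R2) = 0.3012+0.000j S between n0,n1
  Y(C1) = 0.000+0.01876j S between n2,n0
  Y(R3) = 0.01259+0.000j S between n0,n1
  Y(R4) = 0.02041+0.000j S between n0,n2
  Y(C2) = 0.000+0.1136j S between n1,n2
  Y(C3) = 0.000+0.1210j S between n2,n1
  Y(R5) = 0.009346+0.000j S between n0,n2
  Y(R6) = 0.0005348+0.000j S between n1,n0
  Y(R7) = 0.006494+0.000j S between n2,n1
  I1: injects 0.184 A into n1 (from n0)
  Y(C4) = 0.000+0.001295j S between n0,n2
  Y(L1) = 0.000-0.007064j S between n2,n1
  Y(R8) = 0.0001397+0.000j S between n2,n1
  Y(R9) = 0.0009901+0.000j S between n0,n2
  V1: constraint V(n0)−V(n1) = 30.7
Assemble and solve the 3×3 MNA system:
  V(n1)=-30.70+0.000j  V(n2)=-27.68-3.465j
  i(V1)=-10.64-0.6649j

-27.68-3.465j V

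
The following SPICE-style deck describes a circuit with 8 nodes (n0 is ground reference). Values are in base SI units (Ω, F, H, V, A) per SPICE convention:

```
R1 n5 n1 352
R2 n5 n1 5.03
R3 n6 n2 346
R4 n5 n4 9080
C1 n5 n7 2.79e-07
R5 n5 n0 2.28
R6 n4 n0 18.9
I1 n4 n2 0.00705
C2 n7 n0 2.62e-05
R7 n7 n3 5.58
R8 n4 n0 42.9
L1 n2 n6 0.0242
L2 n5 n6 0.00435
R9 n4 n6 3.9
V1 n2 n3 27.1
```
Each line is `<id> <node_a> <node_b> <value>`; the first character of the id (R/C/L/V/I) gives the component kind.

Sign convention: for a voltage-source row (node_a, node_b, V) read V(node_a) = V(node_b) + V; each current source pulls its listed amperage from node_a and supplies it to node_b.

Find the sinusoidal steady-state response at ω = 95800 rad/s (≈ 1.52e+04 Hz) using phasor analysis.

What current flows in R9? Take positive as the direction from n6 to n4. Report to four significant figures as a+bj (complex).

Apply KCL at each of the 7 non-ground nodes and solve the resulting linear system.
Node n1: branches {R1, R2} → V_1 = -0.002424-0.006043j
Node n2: branches {R3, I1, L1, V1} → V_2 = 26.73+0.08439j
Node n3: branches {R7, V1} → V_3 = -0.3693+0.08439j
Node n4: branches {R4, R6, I1, R8, R9} → V_4 = 0.8805-0.09950j
Node n5: branches {R1, R2, R4, C1, R5, L2} → V_5 = -0.002424-0.006043j
Node n6: branches {R3, L1, L2, R9} → V_6 = 1.170-0.1291j
Node n7: branches {C1, C2, R7} → V_7 = 0.004078+0.02632j
Source currents: i(V1)=-0.06692+0.01041j

0.07426-0.007594j A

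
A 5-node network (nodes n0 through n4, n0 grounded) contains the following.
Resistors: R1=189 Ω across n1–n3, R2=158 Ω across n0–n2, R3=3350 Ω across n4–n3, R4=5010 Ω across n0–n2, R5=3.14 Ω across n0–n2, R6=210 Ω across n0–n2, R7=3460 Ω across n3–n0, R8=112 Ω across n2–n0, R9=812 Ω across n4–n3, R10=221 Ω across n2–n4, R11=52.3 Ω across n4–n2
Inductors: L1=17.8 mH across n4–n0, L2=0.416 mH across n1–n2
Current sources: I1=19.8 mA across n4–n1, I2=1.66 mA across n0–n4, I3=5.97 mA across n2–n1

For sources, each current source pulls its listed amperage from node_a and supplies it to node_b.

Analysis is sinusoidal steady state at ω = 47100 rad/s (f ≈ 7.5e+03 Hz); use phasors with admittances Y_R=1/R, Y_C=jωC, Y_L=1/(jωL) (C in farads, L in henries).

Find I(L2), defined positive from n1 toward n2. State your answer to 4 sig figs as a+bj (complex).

0.02492-0.0006744j A

MNA unknowns: 4 node voltages V₁..V_4
R1: Y=0.005291+0.000j on G[1,3]
R2: Y=0.006329+0.000j on G[0,2]
R3: Y=0.0002985+0.000j on G[4,3]
L1: Y=0.000-0.001193j on G[4,0]
R4: Y=0.0001996+0.000j on G[0,2]
I1: z[4]−=0.0198, z[1]+=0.0198
R5: Y=0.3185+0.000j on G[0,2]
R6: Y=0.004762+0.000j on G[0,2]
L2: Y=0.000-0.05104j on G[1,2]
R7: Y=0.0002890+0.000j on G[3,0]
R8: Y=0.008929+0.000j on G[2,0]
I2: z[0]−=0.00166, z[4]+=0.00166
R9: Y=0.001232+0.000j on G[4,3]
R10: Y=0.004525+0.000j on G[2,4]
R11: Y=0.01912+0.000j on G[4,2]
I3: z[2]−=0.00597, z[1]+=0.00597
solve → V1=0.01829+0.4854j, V2=0.005076-0.002854j, V3=-0.1421+0.3580j, V4=-0.7237-0.01521j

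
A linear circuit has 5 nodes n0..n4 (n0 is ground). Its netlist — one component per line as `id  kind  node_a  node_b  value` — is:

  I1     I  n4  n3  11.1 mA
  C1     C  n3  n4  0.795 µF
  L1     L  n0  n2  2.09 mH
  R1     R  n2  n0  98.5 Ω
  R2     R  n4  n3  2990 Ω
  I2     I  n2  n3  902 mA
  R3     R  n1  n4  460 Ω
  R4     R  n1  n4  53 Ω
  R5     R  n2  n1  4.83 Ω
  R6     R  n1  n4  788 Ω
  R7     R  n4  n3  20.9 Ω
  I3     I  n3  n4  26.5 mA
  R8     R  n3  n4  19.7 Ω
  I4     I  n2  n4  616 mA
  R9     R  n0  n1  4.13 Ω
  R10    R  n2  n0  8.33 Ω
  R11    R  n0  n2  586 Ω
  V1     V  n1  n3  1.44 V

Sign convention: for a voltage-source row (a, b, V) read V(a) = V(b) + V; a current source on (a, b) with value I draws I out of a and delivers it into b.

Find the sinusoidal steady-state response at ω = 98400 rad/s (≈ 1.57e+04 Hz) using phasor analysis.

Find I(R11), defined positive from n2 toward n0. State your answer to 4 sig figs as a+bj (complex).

-0.005732-0.0001145j A

Element admittances at ω=98400 rad/s:
  I1: injects 0.0111 A into n3 (from n4)
  Y(C1) = 0.000+0.07823j S between n3,n4
  Y(L1) = 0.000-0.004862j S between n0,n2
  Y(R1) = 0.01015+0.000j S between n2,n0
  Y(R2) = 0.0003344+0.000j S between n4,n3
  I2: injects 0.902 A into n3 (from n2)
  Y(R3) = 0.002174+0.000j S between n1,n4
  Y(R4) = 0.01887+0.000j S between n1,n4
  Y(R5) = 0.2070+0.000j S between n2,n1
  Y(R6) = 0.001269+0.000j S between n1,n4
  Y(R7) = 0.04785+0.000j S between n4,n3
  I3: injects 0.0265 A into n4 (from n3)
  Y(R8) = 0.05076+0.000j S between n3,n4
  I4: injects 0.616 A into n4 (from n2)
  Y(R9) = 0.2421+0.000j S between n0,n1
  Y(R10) = 0.1200+0.000j S between n2,n0
  Y(R11) = 0.001706+0.000j S between n0,n2
  V1: constraint V(n1)−V(n3) = 1.44
Assemble and solve the 5×5 MNA system:
  V(n1)=1.831-0.03092j  V(n2)=-3.359-0.06707j  V(n3)=0.3913-0.03092j  V(n4)=4.255-2.524j
  i(V1)=-1.464-0.05562j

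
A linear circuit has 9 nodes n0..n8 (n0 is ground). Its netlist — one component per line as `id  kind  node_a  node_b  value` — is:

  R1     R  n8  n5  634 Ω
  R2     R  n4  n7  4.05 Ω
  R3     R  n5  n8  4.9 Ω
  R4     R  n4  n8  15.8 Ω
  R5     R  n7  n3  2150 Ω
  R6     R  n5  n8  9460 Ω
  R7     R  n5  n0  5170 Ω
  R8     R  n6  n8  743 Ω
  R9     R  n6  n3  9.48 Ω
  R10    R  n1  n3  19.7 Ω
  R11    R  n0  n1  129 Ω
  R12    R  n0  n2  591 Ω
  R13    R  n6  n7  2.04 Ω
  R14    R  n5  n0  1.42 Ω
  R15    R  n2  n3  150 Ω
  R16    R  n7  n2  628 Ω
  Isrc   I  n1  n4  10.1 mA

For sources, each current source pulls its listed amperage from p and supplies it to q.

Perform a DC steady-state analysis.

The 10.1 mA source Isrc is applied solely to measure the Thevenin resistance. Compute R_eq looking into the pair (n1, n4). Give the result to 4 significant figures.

Element admittances at DC:
  Y(R1) = 0.001577 S between n8,n5
  Y(R2) = 0.2469 S between n4,n7
  Y(R3) = 0.2041 S between n5,n8
  Y(R4) = 0.06329 S between n4,n8
  Y(R5) = 0.0004651 S between n7,n3
  Y(R6) = 0.0001057 S between n5,n8
  Y(R7) = 0.0001934 S between n5,n0
  Y(R8) = 0.001346 S between n6,n8
  Y(R9) = 0.1055 S between n6,n3
  Y(R10) = 0.05076 S between n1,n3
  Y(R11) = 0.007752 S between n0,n1
  Y(R12) = 0.001692 S between n0,n2
  Y(R13) = 0.4902 S between n6,n7
  Y(R14) = 0.7042 S between n5,n0
  Y(R15) = 0.006667 S between n2,n3
  Y(R16) = 0.001592 S between n7,n2
  Isrc: injects 0.0101 A into n4 (from n1)
Assemble and solve the 8×8 MNA system:
  V(n1)=-0.2428  V(n2)=-0.05242  V(n3)=-0.08089  V(n4)=0.04389  V(n5)=0.002798  V(n6)=-0.005184  V(n7)=0.01106  V(n8)=0.01238

R_eq = 28.38 Ω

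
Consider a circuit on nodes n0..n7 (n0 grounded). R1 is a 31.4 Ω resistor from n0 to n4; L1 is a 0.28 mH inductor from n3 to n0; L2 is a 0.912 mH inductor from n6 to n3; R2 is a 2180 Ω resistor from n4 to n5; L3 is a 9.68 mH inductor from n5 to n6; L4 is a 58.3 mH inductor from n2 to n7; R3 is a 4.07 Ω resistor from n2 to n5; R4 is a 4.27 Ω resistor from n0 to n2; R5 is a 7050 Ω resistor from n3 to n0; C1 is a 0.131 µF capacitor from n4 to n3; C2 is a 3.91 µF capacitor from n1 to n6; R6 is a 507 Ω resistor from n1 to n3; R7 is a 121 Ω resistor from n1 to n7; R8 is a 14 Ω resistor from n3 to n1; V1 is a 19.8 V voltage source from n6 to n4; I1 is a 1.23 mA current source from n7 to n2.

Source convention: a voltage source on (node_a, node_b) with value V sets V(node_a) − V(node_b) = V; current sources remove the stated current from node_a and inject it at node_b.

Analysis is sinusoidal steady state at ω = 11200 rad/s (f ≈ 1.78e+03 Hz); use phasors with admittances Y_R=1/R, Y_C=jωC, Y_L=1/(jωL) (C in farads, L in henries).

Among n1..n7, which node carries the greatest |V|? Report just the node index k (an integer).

Element admittances at ω=11200 rad/s:
  Y(R1) = 0.03185+0.000j S between n0,n4
  Y(L1) = 0.000-0.3189j S between n3,n0
  Y(L2) = 0.000-0.09790j S between n6,n3
  Y(R2) = 0.0004587+0.000j S between n4,n5
  Y(L3) = 0.000-0.009224j S between n5,n6
  Y(L4) = 0.000-0.001531j S between n2,n7
  Y(R3) = 0.2457+0.000j S between n2,n5
  Y(R4) = 0.2342+0.000j S between n0,n2
  Y(R5) = 0.0001418+0.000j S between n3,n0
  Y(C1) = 0.000+0.001467j S between n4,n3
  Y(C2) = 0.000+0.04379j S between n1,n6
  Y(R6) = 0.001972+0.000j S between n1,n3
  Y(R7) = 0.008264+0.000j S between n1,n7
  Y(R8) = 0.07143+0.000j S between n3,n1
  V1: constraint V(n6)−V(n4) = 19.8
  I1: injects 0.00123 A into n2 (from n7)
Assemble and solve the 8×8 MNA system:
  V(n1)=-0.8461+4.528j  V(n2)=0.2784-0.1344j  V(n3)=0.5740+1.312j  V(n4)=-15.18+6.730j  V(n5)=0.5121-0.2755j  V(n6)=4.617+6.730j  V(n7)=-1.788+4.145j
  i(V1)=-0.4987+0.1944j

4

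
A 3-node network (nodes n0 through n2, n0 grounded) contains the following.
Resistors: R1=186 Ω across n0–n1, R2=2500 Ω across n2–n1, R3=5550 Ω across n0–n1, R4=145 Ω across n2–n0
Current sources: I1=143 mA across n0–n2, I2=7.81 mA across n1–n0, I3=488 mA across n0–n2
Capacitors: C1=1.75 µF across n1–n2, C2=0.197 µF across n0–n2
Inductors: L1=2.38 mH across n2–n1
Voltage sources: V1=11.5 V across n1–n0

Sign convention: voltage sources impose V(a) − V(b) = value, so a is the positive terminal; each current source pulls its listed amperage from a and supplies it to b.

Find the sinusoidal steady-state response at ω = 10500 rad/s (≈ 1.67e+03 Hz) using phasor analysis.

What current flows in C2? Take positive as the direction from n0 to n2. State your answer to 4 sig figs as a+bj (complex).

Apply KCL at each of the 2 non-ground nodes and solve the resulting linear system.
Node n1: branches {R1, R2, R3, I2, C1, L1, V1} → V_1 = 11.50+0.000j
Node n2: branches {R2, I1, R4, C1, C2, I3, L1} → V_2 = 21.79+24.35j
Source currents: i(V1)=0.4594-0.2130j

0.05037-0.04508j A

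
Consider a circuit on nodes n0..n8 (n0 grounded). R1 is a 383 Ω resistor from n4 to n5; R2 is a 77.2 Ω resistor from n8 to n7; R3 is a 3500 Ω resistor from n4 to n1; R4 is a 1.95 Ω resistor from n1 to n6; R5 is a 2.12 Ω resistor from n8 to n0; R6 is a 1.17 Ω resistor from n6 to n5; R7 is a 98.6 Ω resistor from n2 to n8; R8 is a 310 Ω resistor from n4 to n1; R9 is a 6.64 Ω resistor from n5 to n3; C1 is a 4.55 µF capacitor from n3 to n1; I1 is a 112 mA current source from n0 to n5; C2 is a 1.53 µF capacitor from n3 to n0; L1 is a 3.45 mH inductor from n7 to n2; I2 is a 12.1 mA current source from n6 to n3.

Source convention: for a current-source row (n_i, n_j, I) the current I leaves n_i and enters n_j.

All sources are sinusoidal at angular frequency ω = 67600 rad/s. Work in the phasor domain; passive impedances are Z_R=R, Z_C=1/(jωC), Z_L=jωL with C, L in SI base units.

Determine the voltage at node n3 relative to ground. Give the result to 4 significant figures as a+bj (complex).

Element admittances at ω=67600 rad/s:
  Y(R1) = 0.002611+0.000j S between n4,n5
  Y(R2) = 0.01295+0.000j S between n8,n7
  Y(R3) = 0.0002857+0.000j S between n4,n1
  Y(R4) = 0.5128+0.000j S between n1,n6
  Y(R5) = 0.4717+0.000j S between n8,n0
  Y(R6) = 0.8547+0.000j S between n6,n5
  Y(R7) = 0.01014+0.000j S between n2,n8
  Y(R8) = 0.003226+0.000j S between n4,n1
  Y(R9) = 0.1506+0.000j S between n5,n3
  Y(C1) = 0.000+0.3076j S between n3,n1
  I1: injects 0.112 A into n5 (from n0)
  Y(C2) = 0.000+0.1034j S between n3,n0
  Y(L1) = 0.000-0.004288j S between n7,n2
  I2: injects 0.0121 A into n3 (from n6)
Assemble and solve the 8×8 MNA system:
  V(n1)=0.06502-1.278j  V(n2)=0.000+0.000j  V(n3)=0.000-1.083j  V(n4)=0.1504-1.251j  V(n5)=0.2653-1.216j  V(n6)=0.1813-1.239j  V(n7)=0.000+0.000j  V(n8)=0.000+0.000j

0.000-1.083j V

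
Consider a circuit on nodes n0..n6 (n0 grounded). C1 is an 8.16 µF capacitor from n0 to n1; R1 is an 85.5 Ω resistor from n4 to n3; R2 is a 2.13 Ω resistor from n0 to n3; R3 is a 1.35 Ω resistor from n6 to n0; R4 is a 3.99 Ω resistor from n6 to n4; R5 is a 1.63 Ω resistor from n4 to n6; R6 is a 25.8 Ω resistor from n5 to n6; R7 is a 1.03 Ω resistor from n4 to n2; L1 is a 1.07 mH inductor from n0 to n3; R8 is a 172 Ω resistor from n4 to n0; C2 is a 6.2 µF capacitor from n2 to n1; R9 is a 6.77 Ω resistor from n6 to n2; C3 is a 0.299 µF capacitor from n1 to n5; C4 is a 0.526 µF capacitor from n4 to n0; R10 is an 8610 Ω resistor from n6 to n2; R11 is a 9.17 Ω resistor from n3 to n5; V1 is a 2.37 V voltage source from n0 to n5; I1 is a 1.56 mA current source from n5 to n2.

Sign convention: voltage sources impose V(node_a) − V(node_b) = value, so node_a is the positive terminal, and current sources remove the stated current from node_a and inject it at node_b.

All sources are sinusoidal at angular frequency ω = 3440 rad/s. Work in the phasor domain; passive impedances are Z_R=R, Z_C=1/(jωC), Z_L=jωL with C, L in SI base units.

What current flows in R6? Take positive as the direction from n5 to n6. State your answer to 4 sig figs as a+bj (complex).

MNA unknowns: 6 node voltages V₁..V_6 plus 1 source current (V1)
C1: Y=0.000+0.02807j on G[0,1]
R1: Y=0.01170+0.000j on G[4,3]
R2: Y=0.4695+0.000j on G[0,3]
R3: Y=0.7407+0.000j on G[6,0]
R4: Y=0.2506+0.000j on G[6,4]
R5: Y=0.6135+0.000j on G[4,6]
R6: Y=0.03876+0.000j on G[5,6]
R7: Y=0.9709+0.000j on G[4,2]
L1: Y=0.000-0.2717j on G[0,3]
R8: Y=0.005814+0.000j on G[4,0]
C2: Y=0.000+0.02133j on G[2,1]
R9: Y=0.1477+0.000j on G[6,2]
C3: Y=0.000+0.001029j on G[1,5]
C4: Y=0.000+0.001809j on G[4,0]
R10: Y=0.0001161+0.000j on G[6,2]
R11: Y=0.1091+0.000j on G[3,5]
V1: row V0−V5=2.37, i_V1 at 0,5
I1: z[5]−=0.00156, z[2]+=0.00156
solve → V1=-0.09826-0.001017j, V2=-0.1180-0.002405j, V3=-0.3633-0.1673j, V4=-0.1195-0.002958j, V5=-2.370+0.000j, V6=-0.1187-0.001625j
aux → i_V1=-0.3045+0.01597j

-0.08726+6.299e-05j A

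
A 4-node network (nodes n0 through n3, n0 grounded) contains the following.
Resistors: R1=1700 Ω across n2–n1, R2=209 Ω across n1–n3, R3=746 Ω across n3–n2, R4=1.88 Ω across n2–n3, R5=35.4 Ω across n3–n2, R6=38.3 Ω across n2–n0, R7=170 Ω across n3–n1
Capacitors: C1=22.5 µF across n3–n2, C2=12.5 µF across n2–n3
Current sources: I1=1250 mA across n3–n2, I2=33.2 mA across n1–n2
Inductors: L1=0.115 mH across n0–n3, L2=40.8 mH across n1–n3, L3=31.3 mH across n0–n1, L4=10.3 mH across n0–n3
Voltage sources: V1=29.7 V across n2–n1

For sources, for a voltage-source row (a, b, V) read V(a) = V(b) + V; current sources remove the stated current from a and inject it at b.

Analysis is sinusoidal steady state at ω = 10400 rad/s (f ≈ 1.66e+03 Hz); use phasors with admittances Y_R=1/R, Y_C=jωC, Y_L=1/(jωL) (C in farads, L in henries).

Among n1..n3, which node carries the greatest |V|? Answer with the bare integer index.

1

MNA unknowns: 3 node voltages V₁..V_3 plus 1 source current (V1)
R1: Y=0.0005882+0.000j on G[2,1]
R2: Y=0.004785+0.000j on G[1,3]
R3: Y=0.001340+0.000j on G[3,2]
C1: Y=0.000+0.2340j on G[3,2]
I1: z[3]−=1.25, z[2]+=1.25
R4: Y=0.5319+0.000j on G[2,3]
I2: z[1]−=0.0332, z[2]+=0.0332
L1: Y=0.000-0.8361j on G[0,3]
R5: Y=0.02825+0.000j on G[3,2]
L2: Y=0.000-0.002357j on G[1,3]
L3: Y=0.000-0.003072j on G[0,1]
C2: Y=0.000+0.1300j on G[2,3]
L4: Y=0.000-0.009335j on G[0,3]
R6: Y=0.02611+0.000j on G[2,0]
R7: Y=0.005882+0.000j on G[3,1]
V1: row V2−V1=29.7, i_V1 at 2,1
solve → V1=-27.83-1.403j, V2=1.865-1.403j, V3=0.05782-0.05251j
aux → i_V1=-0.2893+0.1368j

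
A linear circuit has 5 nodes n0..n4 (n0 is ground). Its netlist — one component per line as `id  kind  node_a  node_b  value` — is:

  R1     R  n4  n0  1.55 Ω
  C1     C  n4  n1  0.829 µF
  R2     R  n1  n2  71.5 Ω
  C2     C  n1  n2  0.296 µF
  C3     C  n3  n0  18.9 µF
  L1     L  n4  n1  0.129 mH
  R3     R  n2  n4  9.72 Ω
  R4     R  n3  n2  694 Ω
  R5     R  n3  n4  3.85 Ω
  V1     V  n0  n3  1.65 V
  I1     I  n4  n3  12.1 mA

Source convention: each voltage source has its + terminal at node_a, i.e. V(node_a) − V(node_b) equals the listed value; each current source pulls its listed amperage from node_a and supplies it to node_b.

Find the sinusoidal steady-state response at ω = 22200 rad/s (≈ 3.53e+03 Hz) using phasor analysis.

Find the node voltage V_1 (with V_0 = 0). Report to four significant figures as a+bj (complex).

-0.4886-0.0006312j V

MNA unknowns: 4 node voltages V₁..V_4 plus 1 source current (V1)
R1: Y=0.6452+0.000j on G[4,0]
C1: Y=0.000+0.01840j on G[4,1]
R2: Y=0.01399+0.000j on G[1,2]
C2: Y=0.000+0.006571j on G[1,2]
C3: Y=0.000+0.4196j on G[3,0]
L1: Y=0.000-0.3492j on G[4,1]
R3: Y=0.1029+0.000j on G[2,4]
R4: Y=0.001441+0.000j on G[3,2]
R5: Y=0.2597+0.000j on G[3,4]
V1: row V0−V3=1.65, i_V1 at 0,3
I1: z[4]−=0.0121, z[3]+=0.0121
solve → V1=-0.4886-0.0006312j, V2=-0.5029+0.0007169j, V3=-1.650+0.000j, V4=-0.4888-1.141e-06j
aux → i_V1=-0.3154-0.6923j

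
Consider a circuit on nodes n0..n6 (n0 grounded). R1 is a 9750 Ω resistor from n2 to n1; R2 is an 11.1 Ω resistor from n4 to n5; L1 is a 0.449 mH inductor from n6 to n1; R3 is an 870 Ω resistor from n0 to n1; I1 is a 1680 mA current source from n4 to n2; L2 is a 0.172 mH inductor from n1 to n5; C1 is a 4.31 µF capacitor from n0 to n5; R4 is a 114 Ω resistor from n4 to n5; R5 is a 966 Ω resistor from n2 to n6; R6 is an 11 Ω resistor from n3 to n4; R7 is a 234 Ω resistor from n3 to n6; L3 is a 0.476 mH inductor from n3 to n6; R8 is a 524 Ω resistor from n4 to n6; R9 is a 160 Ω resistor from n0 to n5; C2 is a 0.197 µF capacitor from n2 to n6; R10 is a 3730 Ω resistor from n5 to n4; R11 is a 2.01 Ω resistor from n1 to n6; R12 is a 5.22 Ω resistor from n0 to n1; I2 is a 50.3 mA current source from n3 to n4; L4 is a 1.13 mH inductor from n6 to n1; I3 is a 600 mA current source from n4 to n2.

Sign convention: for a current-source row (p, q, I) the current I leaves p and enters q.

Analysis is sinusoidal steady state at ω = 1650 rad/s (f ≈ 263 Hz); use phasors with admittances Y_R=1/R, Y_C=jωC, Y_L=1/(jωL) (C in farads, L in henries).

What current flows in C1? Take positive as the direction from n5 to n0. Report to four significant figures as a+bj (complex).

Apply KCL at each of the 6 non-ground nodes and solve the resulting linear system.
Node n1: branches {R1, L1, R3, L2, R11, R12, L4} → V_1 = -0.01128+0.01065j
Node n2: branches {R1, I1, R5, C2, I3} → V_2 = 1853-528.9j
Node n3: branches {R6, R7, L3, I2} → V_3 = 0.07996-0.3798j
Node n4: branches {R2, I1, R4, R6, R8, R10, I2, I3} → V_4 = -11.58-0.3379j
Node n5: branches {R2, L2, C1, R4, R9, R10} → V_5 = -0.01123-0.3155j
Node n6: branches {L1, R5, R7, L3, R8, C2, R11, L4} → V_6 = 0.08588+0.4925j

0.002244-7.987e-05j A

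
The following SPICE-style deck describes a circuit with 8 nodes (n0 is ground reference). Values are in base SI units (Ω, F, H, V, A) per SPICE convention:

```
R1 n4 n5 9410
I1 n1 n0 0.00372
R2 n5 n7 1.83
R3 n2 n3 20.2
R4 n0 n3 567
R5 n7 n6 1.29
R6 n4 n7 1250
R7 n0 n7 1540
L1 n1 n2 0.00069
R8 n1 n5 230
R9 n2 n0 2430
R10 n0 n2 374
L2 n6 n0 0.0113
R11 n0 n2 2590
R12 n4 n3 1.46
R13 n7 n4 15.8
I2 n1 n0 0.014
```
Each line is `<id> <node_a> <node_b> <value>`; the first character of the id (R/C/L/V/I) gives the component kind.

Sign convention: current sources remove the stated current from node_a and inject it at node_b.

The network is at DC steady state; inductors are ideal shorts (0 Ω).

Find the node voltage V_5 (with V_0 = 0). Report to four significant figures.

Element admittances at DC:
  Y(R1) = 0.0001063 S between n4,n5
  I1: injects 0.00372 A into n0 (from n1)
  Y(R2) = 0.5464 S between n5,n7
  Y(R3) = 0.04950 S between n2,n3
  Y(R4) = 0.001764 S between n0,n3
  Y(R5) = 0.7752 S between n7,n6
  Y(R6) = 0.0008000 S between n4,n7
  Y(R7) = 0.0006494 S between n0,n7
  L1: short n1↔n2 (DC inductor)
  Y(R8) = 0.004348 S between n1,n5
  Y(R9) = 0.0004115 S between n2,n0
  Y(R10) = 0.002674 S between n0,n2
  L2: short n6↔n0 (DC inductor)
  Y(R11) = 0.0003861 S between n0,n2
  Y(R12) = 0.6849 S between n4,n3
  Y(R13) = 0.06329 S between n7,n4
  I2: injects 0.014 A into n0 (from n1)
Assemble and solve the 9×9 MNA system:
  V(n1)=-0.5238  V(n2)=-0.5238  V(n3)=-0.2464  V(n4)=-0.2270  V(n5)=-0.02395  V(n6)=0.000  V(n7)=-0.01994
  i(L1)=-0.01555  i(L2)=-0.01545

-0.02395 V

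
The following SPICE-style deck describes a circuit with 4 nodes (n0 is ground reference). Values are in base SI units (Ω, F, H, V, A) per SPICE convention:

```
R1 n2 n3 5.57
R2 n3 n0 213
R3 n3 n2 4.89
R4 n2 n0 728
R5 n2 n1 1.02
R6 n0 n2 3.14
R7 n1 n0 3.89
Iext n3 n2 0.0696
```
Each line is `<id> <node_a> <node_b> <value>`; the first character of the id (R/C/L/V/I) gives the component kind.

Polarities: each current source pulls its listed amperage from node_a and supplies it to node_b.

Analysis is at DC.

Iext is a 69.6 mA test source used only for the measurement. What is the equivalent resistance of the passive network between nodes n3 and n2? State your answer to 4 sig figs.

R_eq = 2.573 Ω

Element admittances at DC:
  Y(R1) = 0.1795 S between n2,n3
  Y(R2) = 0.004695 S between n3,n0
  Y(R3) = 0.2045 S between n3,n2
  Y(R4) = 0.001374 S between n2,n0
  Y(R5) = 0.9804 S between n2,n1
  Y(R6) = 0.3185 S between n0,n2
  Y(R7) = 0.2571 S between n1,n0
  Iext: injects 0.0696 A into n2 (from n3)
Assemble and solve the 3×3 MNA system:
  V(n1)=0.001261  V(n2)=0.001592  V(n3)=-0.1775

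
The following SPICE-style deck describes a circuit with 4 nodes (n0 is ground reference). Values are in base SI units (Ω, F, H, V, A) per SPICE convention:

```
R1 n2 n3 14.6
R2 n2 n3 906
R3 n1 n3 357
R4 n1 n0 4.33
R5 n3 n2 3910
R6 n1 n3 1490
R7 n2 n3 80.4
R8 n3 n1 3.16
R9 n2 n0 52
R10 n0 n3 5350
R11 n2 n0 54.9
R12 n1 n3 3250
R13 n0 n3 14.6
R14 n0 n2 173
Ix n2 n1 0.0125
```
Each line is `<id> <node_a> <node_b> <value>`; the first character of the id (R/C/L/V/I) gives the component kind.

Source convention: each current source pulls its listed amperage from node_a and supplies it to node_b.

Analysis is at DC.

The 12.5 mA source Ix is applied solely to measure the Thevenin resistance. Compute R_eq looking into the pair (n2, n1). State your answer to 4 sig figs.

Element admittances at DC:
  Y(R1) = 0.06849 S between n2,n3
  Y(R2) = 0.001104 S between n2,n3
  Y(R3) = 0.002801 S between n1,n3
  Y(R4) = 0.2309 S between n1,n0
  Y(R5) = 0.0002558 S between n3,n2
  Y(R6) = 0.0006711 S between n1,n3
  Y(R7) = 0.01244 S between n2,n3
  Y(R8) = 0.3165 S between n3,n1
  Y(R9) = 0.01923 S between n2,n0
  Y(R10) = 0.0001869 S between n0,n3
  Y(R11) = 0.01821 S between n2,n0
  Y(R12) = 0.0003077 S between n1,n3
  Y(R13) = 0.06849 S between n0,n3
  Y(R14) = 0.005780 S between n0,n2
  Ix: injects 0.0125 A into n1 (from n2)
Assemble and solve the 3×3 MNA system:
  V(n1)=0.02033  V(n2)=-0.1022  V(n3)=-0.004034

R_eq = 9.805 Ω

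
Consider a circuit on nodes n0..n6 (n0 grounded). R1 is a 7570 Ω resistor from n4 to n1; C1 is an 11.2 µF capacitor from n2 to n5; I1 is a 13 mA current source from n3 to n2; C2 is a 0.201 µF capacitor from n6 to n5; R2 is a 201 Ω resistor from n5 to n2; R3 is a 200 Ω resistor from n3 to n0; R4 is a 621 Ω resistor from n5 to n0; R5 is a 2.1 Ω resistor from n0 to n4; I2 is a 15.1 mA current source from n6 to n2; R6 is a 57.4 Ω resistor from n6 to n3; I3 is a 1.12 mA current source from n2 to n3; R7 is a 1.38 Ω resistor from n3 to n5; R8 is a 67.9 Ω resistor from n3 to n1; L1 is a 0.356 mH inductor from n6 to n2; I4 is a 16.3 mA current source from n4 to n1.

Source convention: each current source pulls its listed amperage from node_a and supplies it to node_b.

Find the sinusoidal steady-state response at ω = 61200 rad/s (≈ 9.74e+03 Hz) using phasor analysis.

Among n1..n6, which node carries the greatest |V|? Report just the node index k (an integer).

1

Apply KCL at each of the 6 non-ground nodes and solve the resulting linear system.
Node n1: branches {R1, R8, I4} → V_1 = 3.468-0.002136j
Node n2: branches {C1, I1, R2, I2, I3, L1} → V_2 = 2.420-0.007591j
Node n3: branches {I1, R3, R6, I3, R7, R8} → V_3 = 2.392-0.002155j
Node n4: branches {R1, R5, I4} → V_4 = -0.03326-5.924e-07j
Node n5: branches {C1, C2, R2, R4, R7} → V_5 = 2.407+0.006868j
Node n6: branches {C2, I2, R6, L1} → V_6 = 2.230-0.3781j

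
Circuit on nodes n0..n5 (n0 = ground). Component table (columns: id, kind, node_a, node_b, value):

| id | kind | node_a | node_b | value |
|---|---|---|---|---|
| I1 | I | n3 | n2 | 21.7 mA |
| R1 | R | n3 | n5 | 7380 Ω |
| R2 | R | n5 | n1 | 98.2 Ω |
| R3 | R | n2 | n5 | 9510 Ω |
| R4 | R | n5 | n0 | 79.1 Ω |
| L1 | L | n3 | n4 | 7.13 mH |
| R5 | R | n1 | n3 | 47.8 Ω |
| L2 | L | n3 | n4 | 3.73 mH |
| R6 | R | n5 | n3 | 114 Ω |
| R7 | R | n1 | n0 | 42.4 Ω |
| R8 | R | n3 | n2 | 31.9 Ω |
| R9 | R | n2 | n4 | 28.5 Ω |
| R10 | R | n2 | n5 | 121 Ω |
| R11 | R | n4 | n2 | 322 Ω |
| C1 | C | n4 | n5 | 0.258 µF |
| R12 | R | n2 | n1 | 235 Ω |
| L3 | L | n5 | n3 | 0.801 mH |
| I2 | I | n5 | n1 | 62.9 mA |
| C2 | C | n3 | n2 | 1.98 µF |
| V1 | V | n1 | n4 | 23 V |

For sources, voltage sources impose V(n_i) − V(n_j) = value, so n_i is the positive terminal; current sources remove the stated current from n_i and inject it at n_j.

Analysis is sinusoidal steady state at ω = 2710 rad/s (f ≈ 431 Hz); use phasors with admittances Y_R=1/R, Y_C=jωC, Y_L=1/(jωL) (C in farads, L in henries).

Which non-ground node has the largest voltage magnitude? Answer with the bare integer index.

4

MNA unknowns: 5 node voltages V₁..V_5 plus 1 source current (V1)
I1: z[3]−=0.0217, z[2]+=0.0217
R1: Y=0.0001355+0.000j on G[3,5]
R2: Y=0.01018+0.000j on G[5,1]
R3: Y=0.0001052+0.000j on G[2,5]
R4: Y=0.01264+0.000j on G[5,0]
L1: Y=0.000-0.05175j on G[3,4]
R5: Y=0.02092+0.000j on G[1,3]
L2: Y=0.000-0.09893j on G[3,4]
R6: Y=0.008772+0.000j on G[5,3]
R7: Y=0.02358+0.000j on G[1,0]
R8: Y=0.03135+0.000j on G[3,2]
R9: Y=0.03509+0.000j on G[2,4]
R10: Y=0.008264+0.000j on G[2,5]
R11: Y=0.003106+0.000j on G[4,2]
C1: Y=0.000+0.0006992j on G[4,5]
R12: Y=0.004255+0.000j on G[2,1]
L3: Y=0.000-0.4607j on G[5,3]
I2: z[5]−=0.0629, z[1]+=0.0629
C2: Y=0.000+0.005366j on G[3,2]
V1: row V1−V4=23, i_V1 at 1,4
solve → V1=7.186-1.991j, V2=-13.48+0.4891j, V3=-13.71+3.027j, V4=-15.81-1.991j, V5=-13.41+3.715j
aux → i_V1=-0.8414+0.2206j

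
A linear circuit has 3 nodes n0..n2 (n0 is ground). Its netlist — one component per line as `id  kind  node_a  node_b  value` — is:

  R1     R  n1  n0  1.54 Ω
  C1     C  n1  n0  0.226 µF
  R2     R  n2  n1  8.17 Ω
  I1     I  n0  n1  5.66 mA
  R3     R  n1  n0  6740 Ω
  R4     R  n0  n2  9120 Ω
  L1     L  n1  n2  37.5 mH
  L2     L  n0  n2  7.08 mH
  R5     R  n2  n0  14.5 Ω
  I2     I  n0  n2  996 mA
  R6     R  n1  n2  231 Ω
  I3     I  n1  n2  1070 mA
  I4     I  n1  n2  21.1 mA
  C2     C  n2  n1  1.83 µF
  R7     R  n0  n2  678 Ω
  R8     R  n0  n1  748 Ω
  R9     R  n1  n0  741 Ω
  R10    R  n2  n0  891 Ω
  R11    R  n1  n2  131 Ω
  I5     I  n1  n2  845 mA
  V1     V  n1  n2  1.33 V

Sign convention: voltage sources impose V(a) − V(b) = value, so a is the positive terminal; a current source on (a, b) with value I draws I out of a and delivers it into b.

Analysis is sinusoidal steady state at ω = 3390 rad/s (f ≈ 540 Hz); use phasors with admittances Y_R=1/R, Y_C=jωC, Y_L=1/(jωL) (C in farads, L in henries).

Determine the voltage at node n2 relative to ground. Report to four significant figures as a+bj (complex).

Apply KCL at each of the 2 non-ground nodes and solve the resulting linear system.
Node n1: branches {R1, C1, R2, I1, R3, L1, R6, I3, I4, C2, R8, R9, R11, I5, V1} → V_1 = 1.515+0.009043j
Node n2: branches {R2, R4, L1, L2, R5, I2, R6, I3, I4, C2, R7, R10, R11, I5, V1} → V_2 = 0.1850+0.009043j
Source currents: i(V1)=-3.097-0.004847j

0.1850+0.009043j V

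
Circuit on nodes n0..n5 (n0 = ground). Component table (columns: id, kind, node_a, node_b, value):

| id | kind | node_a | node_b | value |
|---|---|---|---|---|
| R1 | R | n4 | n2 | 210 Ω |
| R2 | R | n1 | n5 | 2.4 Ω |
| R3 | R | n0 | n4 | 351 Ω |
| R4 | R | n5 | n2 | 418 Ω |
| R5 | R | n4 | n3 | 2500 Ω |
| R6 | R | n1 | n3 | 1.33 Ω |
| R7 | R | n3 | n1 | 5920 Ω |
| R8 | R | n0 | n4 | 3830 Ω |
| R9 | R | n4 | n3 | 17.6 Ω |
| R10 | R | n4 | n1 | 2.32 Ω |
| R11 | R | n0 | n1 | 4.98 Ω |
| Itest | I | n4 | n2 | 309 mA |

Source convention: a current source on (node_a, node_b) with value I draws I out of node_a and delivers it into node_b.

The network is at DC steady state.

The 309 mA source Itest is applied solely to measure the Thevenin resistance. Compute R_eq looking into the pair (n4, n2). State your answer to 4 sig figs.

R_eq = 140.3 Ω

Apply KCL at each of the 5 non-ground nodes and solve the resulting linear system.
Node n1: branches {R2, R6, R7, R10, R11} → V_1 = 0.003212
Node n2: branches {R1, R4, Itest} → V_2 = 43.14
Node n3: branches {R5, R6, R7, R9} → V_3 = -0.01168
Node n4: branches {R1, R3, R5, R8, R9, R10, Itest} → V_4 = -0.2074
Node n5: branches {R2, R4} → V_5 = 0.2495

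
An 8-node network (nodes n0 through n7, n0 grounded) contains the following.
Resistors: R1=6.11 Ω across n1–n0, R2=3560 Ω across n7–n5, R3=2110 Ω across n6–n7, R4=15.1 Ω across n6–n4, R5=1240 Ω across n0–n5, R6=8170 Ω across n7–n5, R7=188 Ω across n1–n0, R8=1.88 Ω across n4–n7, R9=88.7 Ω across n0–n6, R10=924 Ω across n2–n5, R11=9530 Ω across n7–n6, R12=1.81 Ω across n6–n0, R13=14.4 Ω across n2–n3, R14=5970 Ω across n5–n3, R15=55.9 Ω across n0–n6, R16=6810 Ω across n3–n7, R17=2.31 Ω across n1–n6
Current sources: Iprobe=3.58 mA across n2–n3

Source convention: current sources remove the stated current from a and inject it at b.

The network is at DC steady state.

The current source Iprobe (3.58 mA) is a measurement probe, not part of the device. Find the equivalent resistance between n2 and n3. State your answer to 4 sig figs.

Element admittances at DC:
  Y(R1) = 0.1637 S between n1,n0
  Y(R2) = 0.0002809 S between n7,n5
  Y(R3) = 0.0004739 S between n6,n7
  Y(R4) = 0.06623 S between n6,n4
  Y(R5) = 0.0008065 S between n0,n5
  Y(R6) = 0.0001224 S between n7,n5
  Y(R7) = 0.005319 S between n1,n0
  Y(R8) = 0.5319 S between n4,n7
  Y(R9) = 0.01127 S between n0,n6
  Y(R10) = 0.001082 S between n2,n5
  Y(R11) = 0.0001049 S between n7,n6
  Y(R12) = 0.5525 S between n6,n0
  Y(R13) = 0.06944 S between n2,n3
  Y(R14) = 0.0001675 S between n5,n3
  Y(R15) = 0.01789 S between n0,n6
  Y(R16) = 0.0001468 S between n3,n7
  Y(R17) = 0.4329 S between n1,n6
  Iprobe: injects 0.00358 A into n3 (from n2)
Assemble and solve the 7×7 MNA system:
  V(n1)=3.575e-06  V(n2)=-0.01544  V(n3)=0.03594  V(n4)=5.723e-05  V(n5)=-0.004334  V(n6)=4.970e-06  V(n7)=6.374e-05

R_eq = 14.35 Ω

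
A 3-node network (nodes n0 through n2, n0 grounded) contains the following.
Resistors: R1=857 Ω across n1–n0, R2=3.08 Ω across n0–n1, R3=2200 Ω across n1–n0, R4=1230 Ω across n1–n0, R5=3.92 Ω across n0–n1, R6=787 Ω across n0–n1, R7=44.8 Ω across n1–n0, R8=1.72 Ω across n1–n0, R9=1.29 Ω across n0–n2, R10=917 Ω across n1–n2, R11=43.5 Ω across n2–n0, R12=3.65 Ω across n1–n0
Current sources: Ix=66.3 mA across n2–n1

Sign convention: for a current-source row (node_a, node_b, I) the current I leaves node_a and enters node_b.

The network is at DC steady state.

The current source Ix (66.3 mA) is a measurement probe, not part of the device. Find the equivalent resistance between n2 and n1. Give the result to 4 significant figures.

Apply KCL at each of the 2 non-ground nodes and solve the resulting linear system.
Node n1: branches {R1, R2, R3, R4, R5, R6, R7, R8, R10, R12, Ix} → V_1 = 0.04528
Node n2: branches {R9, R10, R11, Ix} → V_2 = -0.08289

R_eq = 1.933 Ω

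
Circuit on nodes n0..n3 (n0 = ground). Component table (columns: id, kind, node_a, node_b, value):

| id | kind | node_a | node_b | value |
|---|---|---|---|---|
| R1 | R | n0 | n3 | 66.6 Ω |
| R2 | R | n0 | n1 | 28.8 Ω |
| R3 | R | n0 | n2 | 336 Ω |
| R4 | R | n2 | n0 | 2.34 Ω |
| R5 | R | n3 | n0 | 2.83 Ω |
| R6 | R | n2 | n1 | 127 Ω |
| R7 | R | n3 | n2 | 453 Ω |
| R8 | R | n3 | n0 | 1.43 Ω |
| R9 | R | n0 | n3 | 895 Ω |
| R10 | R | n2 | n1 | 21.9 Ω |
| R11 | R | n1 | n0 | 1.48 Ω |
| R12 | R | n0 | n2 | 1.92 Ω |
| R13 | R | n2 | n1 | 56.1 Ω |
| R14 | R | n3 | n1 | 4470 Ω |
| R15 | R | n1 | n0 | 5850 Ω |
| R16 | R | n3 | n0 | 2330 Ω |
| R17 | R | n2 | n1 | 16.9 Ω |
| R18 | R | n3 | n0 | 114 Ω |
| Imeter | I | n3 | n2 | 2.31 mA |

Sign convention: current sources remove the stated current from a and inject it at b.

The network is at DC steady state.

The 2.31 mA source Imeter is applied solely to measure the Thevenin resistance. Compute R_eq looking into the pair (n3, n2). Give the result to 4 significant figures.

R_eq = 1.862 Ω

Element admittances at DC:
  Y(R1) = 0.01502 S between n0,n3
  Y(R2) = 0.03472 S between n0,n1
  Y(R3) = 0.002976 S between n0,n2
  Y(R4) = 0.4274 S between n2,n0
  Y(R5) = 0.3534 S between n3,n0
  Y(R6) = 0.007874 S between n2,n1
  Y(R7) = 0.002208 S between n3,n2
  Y(R8) = 0.6993 S between n3,n0
  Y(R9) = 0.001117 S between n0,n3
  Y(R10) = 0.04566 S between n2,n1
  Y(R11) = 0.6757 S between n1,n0
  Y(R12) = 0.5208 S between n0,n2
  Y(R13) = 0.01783 S between n2,n1
  Y(R14) = 0.0002237 S between n3,n1
  Y(R15) = 0.0001709 S between n1,n0
  Y(R16) = 0.0004292 S between n3,n0
  Y(R17) = 0.05917 S between n2,n1
  Y(R18) = 0.008772 S between n3,n0
  Imeter: injects 0.00231 A into n2 (from n3)
Assemble and solve the 3×3 MNA system:
  V(n1)=0.0003357  V(n2)=0.002167  V(n3)=-0.002134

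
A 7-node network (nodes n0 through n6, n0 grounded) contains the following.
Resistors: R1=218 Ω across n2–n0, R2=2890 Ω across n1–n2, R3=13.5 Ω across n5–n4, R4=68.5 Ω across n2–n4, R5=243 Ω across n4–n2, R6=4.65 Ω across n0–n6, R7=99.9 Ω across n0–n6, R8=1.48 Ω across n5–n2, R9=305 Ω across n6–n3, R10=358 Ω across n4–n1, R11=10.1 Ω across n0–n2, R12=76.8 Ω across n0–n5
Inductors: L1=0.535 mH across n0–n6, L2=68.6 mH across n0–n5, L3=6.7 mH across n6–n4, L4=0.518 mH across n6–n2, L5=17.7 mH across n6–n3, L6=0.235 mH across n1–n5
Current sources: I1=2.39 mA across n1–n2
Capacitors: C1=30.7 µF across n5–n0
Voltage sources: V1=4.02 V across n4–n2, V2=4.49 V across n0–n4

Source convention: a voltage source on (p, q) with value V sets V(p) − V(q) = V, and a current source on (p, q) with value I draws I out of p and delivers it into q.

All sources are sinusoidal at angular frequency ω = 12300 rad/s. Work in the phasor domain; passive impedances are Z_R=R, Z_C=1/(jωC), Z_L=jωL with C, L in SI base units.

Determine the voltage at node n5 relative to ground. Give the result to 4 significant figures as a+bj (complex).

Element admittances at ω=12300 rad/s:
  Y(R1) = 0.004587+0.000j S between n2,n0
  Y(R2) = 0.0003460+0.000j S between n1,n2
  Y(R3) = 0.07407+0.000j S between n5,n4
  Y(L1) = 0.000-0.1520j S between n0,n6
  Y(R4) = 0.01460+0.000j S between n2,n4
  Y(R5) = 0.004115+0.000j S between n4,n2
  Y(R6) = 0.2151+0.000j S between n0,n6
  I1: injects 0.00239 A into n2 (from n1)
  Y(R7) = 0.01001+0.000j S between n0,n6
  Y(R8) = 0.6757+0.000j S between n5,n2
  Y(C1) = 0.000+0.3776j S between n5,n0
  Y(L2) = 0.000-0.001185j S between n0,n5
  Y(R9) = 0.003279+0.000j S between n6,n3
  Y(L3) = 0.000-0.01213j S between n6,n4
  Y(L4) = 0.000-0.1570j S between n6,n2
  Y(R10) = 0.002793+0.000j S between n4,n1
  Y(R11) = 0.09901+0.000j S between n0,n2
  Y(R12) = 0.01302+0.000j S between n0,n5
  Y(L5) = 0.000-0.004593j S between n6,n3
  Y(L6) = 0.000-0.3460j S between n1,n5
  V1: constraint V(n4)−V(n2) = 4.02
  V2: constraint V(n0)−V(n4) = 4.49
Assemble and solve the 8×8 MNA system:
  V(n1)=-6.387+3.159j  V(n2)=-8.510+0.000j  V(n3)=-2.903+2.035j  V(n4)=-4.490+0.000j  V(n5)=-6.415+3.153j  V(n6)=-2.903+2.035j
  i(V1)=-2.695-1.252j  i(V2)=-2.496-1.475j

-6.415+3.153j V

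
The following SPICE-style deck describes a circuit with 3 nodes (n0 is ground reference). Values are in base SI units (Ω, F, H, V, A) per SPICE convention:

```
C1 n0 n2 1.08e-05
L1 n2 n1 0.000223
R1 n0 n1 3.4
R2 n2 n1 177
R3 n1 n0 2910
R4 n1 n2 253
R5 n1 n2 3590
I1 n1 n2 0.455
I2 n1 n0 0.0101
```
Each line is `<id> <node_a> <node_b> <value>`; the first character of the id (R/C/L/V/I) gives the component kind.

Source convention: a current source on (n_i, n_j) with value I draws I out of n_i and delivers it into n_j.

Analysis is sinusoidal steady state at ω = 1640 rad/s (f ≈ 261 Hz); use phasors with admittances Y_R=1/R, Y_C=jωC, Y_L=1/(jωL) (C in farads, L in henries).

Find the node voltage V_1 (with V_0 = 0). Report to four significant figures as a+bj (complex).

-0.02414+0.001425j V

Apply KCL at each of the 2 non-ground nodes and solve the resulting linear system.
Node n1: branches {L1, R1, R2, R3, R4, R5, I1, I2} → V_1 = -0.02414+0.001425j
Node n2: branches {C1, L1, R2, R4, R5, I1} → V_2 = -0.02369+0.1689j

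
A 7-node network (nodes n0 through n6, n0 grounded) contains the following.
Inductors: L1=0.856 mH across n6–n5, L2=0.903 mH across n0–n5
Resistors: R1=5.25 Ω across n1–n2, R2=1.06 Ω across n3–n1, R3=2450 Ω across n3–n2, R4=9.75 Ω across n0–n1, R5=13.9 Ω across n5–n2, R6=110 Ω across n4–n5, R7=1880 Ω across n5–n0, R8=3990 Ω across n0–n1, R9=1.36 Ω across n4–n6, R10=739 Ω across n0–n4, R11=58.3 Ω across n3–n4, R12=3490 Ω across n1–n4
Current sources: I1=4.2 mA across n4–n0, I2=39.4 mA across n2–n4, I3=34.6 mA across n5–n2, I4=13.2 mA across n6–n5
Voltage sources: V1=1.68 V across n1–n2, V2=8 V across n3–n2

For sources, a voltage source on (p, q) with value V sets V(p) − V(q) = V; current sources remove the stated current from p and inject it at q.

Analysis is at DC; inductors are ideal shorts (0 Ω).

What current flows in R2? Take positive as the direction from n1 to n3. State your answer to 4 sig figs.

-5.962 A

Element admittances at DC:
  L1: short n6↔n5 (DC inductor)
  Y(R1) = 0.1905 S between n1,n2
  Y(R2) = 0.9434 S between n3,n1
  I1: injects 0.0042 A into n0 (from n4)
  L2: short n0↔n5 (DC inductor)
  Y(R3) = 0.0004082 S between n3,n2
  Y(R4) = 0.1026 S between n0,n1
  Y(R5) = 0.07194 S between n5,n2
  Y(R6) = 0.009091 S between n4,n5
  Y(R7) = 0.0005319 S between n5,n0
  I2: injects 0.0394 A into n4 (from n2)
  Y(R8) = 0.0002506 S between n0,n1
  I3: injects 0.0346 A into n2 (from n5)
  Y(R9) = 0.7353 S between n4,n6
  Y(R10) = 0.001353 S between n0,n4
  I4: injects 0.0132 A into n5 (from n6)
  Y(R11) = 0.01715 S between n3,n4
  Y(R12) = 0.0002865 S between n1,n4
  V1: constraint V(n1)−V(n2) = 1.68
  V2: constraint V(n3)−V(n2) = 8
Assemble and solve the 10×10 MNA system:
  V(n1)=0.05704  V(n2)=-1.623  V(n3)=6.377  V(n4)=0.1895  V(n5)=0.000  V(n6)=0.000
  i(L1)=0.1261  i(L2)=0.01032  i(V1)=5.636  i(V2)=-6.072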